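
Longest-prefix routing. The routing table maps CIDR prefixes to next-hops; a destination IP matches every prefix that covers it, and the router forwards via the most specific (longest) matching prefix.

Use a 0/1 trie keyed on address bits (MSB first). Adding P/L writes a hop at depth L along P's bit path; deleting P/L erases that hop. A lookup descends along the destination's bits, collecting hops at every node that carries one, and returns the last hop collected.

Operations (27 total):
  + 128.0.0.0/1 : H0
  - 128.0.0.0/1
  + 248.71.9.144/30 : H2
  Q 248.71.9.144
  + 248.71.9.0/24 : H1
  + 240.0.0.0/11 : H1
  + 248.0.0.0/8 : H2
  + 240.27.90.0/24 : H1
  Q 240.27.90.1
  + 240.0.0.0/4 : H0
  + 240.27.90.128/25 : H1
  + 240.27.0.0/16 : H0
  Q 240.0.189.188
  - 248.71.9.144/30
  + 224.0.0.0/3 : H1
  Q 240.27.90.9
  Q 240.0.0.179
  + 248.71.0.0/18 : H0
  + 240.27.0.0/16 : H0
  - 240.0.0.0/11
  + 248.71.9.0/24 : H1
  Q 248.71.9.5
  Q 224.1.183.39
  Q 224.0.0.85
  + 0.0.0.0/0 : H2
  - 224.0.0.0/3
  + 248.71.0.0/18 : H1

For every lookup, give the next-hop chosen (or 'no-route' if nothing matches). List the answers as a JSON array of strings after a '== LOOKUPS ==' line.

Trace:
  add 128.0.0.0/1 -> H0 at depth 1
  del 128.0.0.0/1 (clear depth 1)
  add 248.71.9.144/30 -> H2 at depth 30
  ? 248.71.9.144  path d0:-→d1:-→d2:-→d3:-→d4:-→d5:-→d6:-→d7:-→d8:-→d9:-→d10:-→d11:-→d12:-→d13:-→d14:-→d15:-→d16:-→d17:-→d18:-→d19:-→d20:-→d21:-→d22:-→d23:-→d24:-→d25:-→d26:-→d27:-→d28:-→d29:-→d30:H2  best=H2
  add 248.71.9.0/24 -> H1 at depth 24
  add 240.0.0.0/11 -> H1 at depth 11
  add 248.0.0.0/8 -> H2 at depth 8
  add 240.27.90.0/24 -> H1 at depth 24
  ? 240.27.90.1  path d0:-→d1:-→d2:-→d3:-→d4:-→d5:-→d6:-→d7:-→d8:-→d9:-→d10:-→d11:H1→d12:-→d13:-→d14:-→d15:-→d16:-→d17:-→d18:-→d19:-→d20:-→d21:-→d22:-→d23:-→d24:H1  best=H1
  add 240.0.0.0/4 -> H0 at depth 4
  add 240.27.90.128/25 -> H1 at depth 25
  add 240.27.0.0/16 -> H0 at depth 16
  ? 240.0.189.188  path d0:-→d1:-→d2:-→d3:-→d4:H0→d5:-→d6:-→d7:-→d8:-→d9:-→d10:-→d11:H1  best=H1
  del 248.71.9.144/30 (clear depth 30)
  add 224.0.0.0/3 -> H1 at depth 3
  ? 240.27.90.9  path d0:-→d1:-→d2:-→d3:H1→d4:H0→d5:-→d6:-→d7:-→d8:-→d9:-→d10:-→d11:H1→d12:-→d13:-→d14:-→d15:-→d16:H0→d17:-→d18:-→d19:-→d20:-→d21:-→d22:-→d23:-→d24:H1  best=H1
  ? 240.0.0.179  path d0:-→d1:-→d2:-→d3:H1→d4:H0→d5:-→d6:-→d7:-→d8:-→d9:-→d10:-→d11:H1  best=H1
  add 248.71.0.0/18 -> H0 at depth 18
  add 240.27.0.0/16 -> H0 at depth 16
  del 240.0.0.0/11 (clear depth 11)
  add 248.71.9.0/24 -> H1 at depth 24
  ? 248.71.9.5  path d0:-→d1:-→d2:-→d3:H1→d4:H0→d5:-→d6:-→d7:-→d8:H2→d9:-→d10:-→d11:-→d12:-→d13:-→d14:-→d15:-→d16:-→d17:-→d18:H0→d19:-→d20:-→d21:-→d22:-→d23:-→d24:H1  best=H1
  ? 224.1.183.39  path d0:-→d1:-→d2:-→d3:H1  best=H1
  ? 224.0.0.85  path d0:-→d1:-→d2:-→d3:H1  best=H1
  add 0.0.0.0/0 -> H2 at depth 0
  del 224.0.0.0/3 (clear depth 3)
  add 248.71.0.0/18 -> H1 at depth 18

== LOOKUPS ==
["H2","H1","H1","H1","H1","H1","H1","H1"]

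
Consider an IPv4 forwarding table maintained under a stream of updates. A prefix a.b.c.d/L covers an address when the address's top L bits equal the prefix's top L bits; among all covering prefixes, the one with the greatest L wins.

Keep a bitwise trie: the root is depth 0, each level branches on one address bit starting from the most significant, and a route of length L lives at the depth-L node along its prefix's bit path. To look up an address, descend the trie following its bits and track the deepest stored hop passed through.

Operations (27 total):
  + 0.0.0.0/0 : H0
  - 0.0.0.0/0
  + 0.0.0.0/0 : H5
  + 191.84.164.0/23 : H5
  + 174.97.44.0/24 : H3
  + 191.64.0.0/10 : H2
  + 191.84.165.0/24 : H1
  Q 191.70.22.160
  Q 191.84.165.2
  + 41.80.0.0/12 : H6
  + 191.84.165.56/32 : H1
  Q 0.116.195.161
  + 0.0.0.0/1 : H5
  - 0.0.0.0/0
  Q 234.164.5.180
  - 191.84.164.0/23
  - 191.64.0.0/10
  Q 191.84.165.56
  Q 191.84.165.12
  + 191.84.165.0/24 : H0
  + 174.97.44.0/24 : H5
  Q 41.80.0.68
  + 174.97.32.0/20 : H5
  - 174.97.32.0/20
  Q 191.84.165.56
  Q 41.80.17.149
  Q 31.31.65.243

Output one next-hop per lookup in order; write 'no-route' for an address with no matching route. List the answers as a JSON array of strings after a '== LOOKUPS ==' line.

Trace:
  add 0.0.0.0/0 -> H0 at depth 0
  del 0.0.0.0/0 (clear depth 0)
  add 0.0.0.0/0 -> H5 at depth 0
  add 191.84.164.0/23 -> H5 at depth 23
  add 174.97.44.0/24 -> H3 at depth 24
  add 191.64.0.0/10 -> H2 at depth 10
  add 191.84.165.0/24 -> H1 at depth 24
  Q 191.70.22.160: descend 10111111010 ; hops seen [H5,H2] ; pick H2
  Q 191.84.165.2: descend 101111110101010010100101 ; hops seen [H5,H2,H5,H1] ; pick H1
  add 41.80.0.0/12 -> H6 at depth 12
  add 191.84.165.56/32 -> H1 at depth 32
  Q 0.116.195.161: descend 00 ; hops seen [H5] ; pick H5
  add 0.0.0.0/1 -> H5 at depth 1
  del 0.0.0.0/0 (clear depth 0)
  Q 234.164.5.180: descend 1 ; hops seen [∅] ; pick no-route
  del 191.84.164.0/23 (clear depth 23)
  del 191.64.0.0/10 (clear depth 10)
  Q 191.84.165.56: descend 10111111010101001010010100111000 ; hops seen [H1,H1] ; pick H1
  Q 191.84.165.12: descend 10111111010101001010010100 ; hops seen [H1] ; pick H1
  add 191.84.165.0/24 -> H0 at depth 24
  add 174.97.44.0/24 -> H5 at depth 24
  Q 41.80.0.68: descend 001010010101 ; hops seen [H5,H6] ; pick H6
  add 174.97.32.0/20 -> H5 at depth 20
  del 174.97.32.0/20 (clear depth 20)
  Q 191.84.165.56: descend 10111111010101001010010100111000 ; hops seen [H0,H1] ; pick H1
  Q 41.80.17.149: descend 001010010101 ; hops seen [H5,H6] ; pick H6
  Q 31.31.65.243: descend 00 ; hops seen [H5] ; pick H5

== LOOKUPS ==
["H2","H1","H5","no-route","H1","H1","H6","H1","H6","H5"]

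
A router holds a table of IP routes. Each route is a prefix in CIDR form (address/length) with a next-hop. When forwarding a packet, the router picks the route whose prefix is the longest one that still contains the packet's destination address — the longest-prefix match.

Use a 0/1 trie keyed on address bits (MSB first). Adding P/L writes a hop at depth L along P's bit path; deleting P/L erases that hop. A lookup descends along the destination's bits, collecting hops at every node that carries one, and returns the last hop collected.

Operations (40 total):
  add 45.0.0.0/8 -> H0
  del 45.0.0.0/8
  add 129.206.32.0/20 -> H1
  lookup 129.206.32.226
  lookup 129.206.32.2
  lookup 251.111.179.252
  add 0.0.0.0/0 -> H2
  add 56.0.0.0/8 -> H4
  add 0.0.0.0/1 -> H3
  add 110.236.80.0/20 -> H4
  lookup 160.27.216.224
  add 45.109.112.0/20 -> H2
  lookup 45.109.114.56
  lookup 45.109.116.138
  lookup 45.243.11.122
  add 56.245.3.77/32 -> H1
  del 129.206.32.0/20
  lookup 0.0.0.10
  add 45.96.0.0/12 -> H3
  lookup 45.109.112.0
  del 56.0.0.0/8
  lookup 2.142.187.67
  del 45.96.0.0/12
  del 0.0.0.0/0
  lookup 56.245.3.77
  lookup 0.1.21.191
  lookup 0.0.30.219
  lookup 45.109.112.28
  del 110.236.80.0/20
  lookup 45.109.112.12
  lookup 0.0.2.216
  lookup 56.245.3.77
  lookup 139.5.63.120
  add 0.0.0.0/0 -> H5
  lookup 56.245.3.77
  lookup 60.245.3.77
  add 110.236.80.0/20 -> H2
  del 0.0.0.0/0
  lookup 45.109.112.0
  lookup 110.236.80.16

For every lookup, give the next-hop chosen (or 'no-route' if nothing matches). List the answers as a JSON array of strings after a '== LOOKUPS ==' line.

Process each operation:
  add 45.0.0.0/8 -> H0 at depth 8
  - 45.0.0.0/8 clear@8
  add 129.206.32.0/20 -> H1 at depth 20
  ? 129.206.32.226  path d0:-→d1:-→d2:-→d3:-→d4:-→d5:-→d6:-→d7:-→d8:-→d9:-→d10:-→d11:-→d12:-→d13:-→d14:-→d15:-→d16:-→d17:-→d18:-→d19:-→d20:H1  best=H1
  ? 129.206.32.2  path d0:-→d1:-→d2:-→d3:-→d4:-→d5:-→d6:-→d7:-→d8:-→d9:-→d10:-→d11:-→d12:-→d13:-→d14:-→d15:-→d16:-→d17:-→d18:-→d19:-→d20:H1  best=H1
  ? 251.111.179.252  path d0:-→d1:-  best=no-route
  add 0.0.0.0/0 -> H2 at depth 0
  add 56.0.0.0/8 -> H4 at depth 8
  add 0.0.0.0/1 -> H3 at depth 1
  add 110.236.80.0/20 -> H4 at depth 20
  ? 160.27.216.224  path d0:H2→d1:-→d2:-  best=H2
  add 45.109.112.0/20 -> H2 at depth 20
  ? 45.109.114.56  path d0:H2→d1:H3→d2:-→d3:-→d4:-→d5:-→d6:-→d7:-→d8:-→d9:-→d10:-→d11:-→d12:-→d13:-→d14:-→d15:-→d16:-→d17:-→d18:-→d19:-→d20:H2  best=H2
  ? 45.109.116.138  path d0:H2→d1:H3→d2:-→d3:-→d4:-→d5:-→d6:-→d7:-→d8:-→d9:-→d10:-→d11:-→d12:-→d13:-→d14:-→d15:-→d16:-→d17:-→d18:-→d19:-→d20:H2  best=H2
  ? 45.243.11.122  path d0:H2→d1:H3→d2:-→d3:-→d4:-→d5:-→d6:-→d7:-→d8:-  best=H3
  add 56.245.3.77/32 -> H1 at depth 32
  - 129.206.32.0/20 clear@20
  ? 0.0.0.10  path d0:H2→d1:H3→d2:-  best=H3
  add 45.96.0.0/12 -> H3 at depth 12
  ? 45.109.112.0  path d0:H2→d1:H3→d2:-→d3:-→d4:-→d5:-→d6:-→d7:-→d8:-→d9:-→d10:-→d11:-→d12:H3→d13:-→d14:-→d15:-→d16:-→d17:-→d18:-→d19:-→d20:H2  best=H2
  - 56.0.0.0/8 clear@8
  ? 2.142.187.67  path d0:H2→d1:H3→d2:-  best=H3
  - 45.96.0.0/12 clear@12
  - 0.0.0.0/0 clear@0
  ? 56.245.3.77  path d0:-→d1:H3→d2:-→d3:-→d4:-→d5:-→d6:-→d7:-→d8:-→d9:-→d10:-→d11:-→d12:-→d13:-→d14:-→d15:-→d16:-→d17:-→d18:-→d19:-→d20:-→d21:-→d22:-→d23:-→d24:-→d25:-→d26:-→d27:-→d28:-→d29:-→d30:-→d31:-→d32:H1  best=H1
  ? 0.1.21.191  path d0:-→d1:H3→d2:-  best=H3
  ? 0.0.30.219  path d0:-→d1:H3→d2:-  best=H3
  ? 45.109.112.28  path d0:-→d1:H3→d2:-→d3:-→d4:-→d5:-→d6:-→d7:-→d8:-→d9:-→d10:-→d11:-→d12:-→d13:-→d14:-→d15:-→d16:-→d17:-→d18:-→d19:-→d20:H2  best=H2
  - 110.236.80.0/20 clear@20
  ? 45.109.112.12  path d0:-→d1:H3→d2:-→d3:-→d4:-→d5:-→d6:-→d7:-→d8:-→d9:-→d10:-→d11:-→d12:-→d13:-→d14:-→d15:-→d16:-→d17:-→d18:-→d19:-→d20:H2  best=H2
  ? 0.0.2.216  path d0:-→d1:H3→d2:-  best=H3
  ? 56.245.3.77  path d0:-→d1:H3→d2:-→d3:-→d4:-→d5:-→d6:-→d7:-→d8:-→d9:-→d10:-→d11:-→d12:-→d13:-→d14:-→d15:-→d16:-→d17:-→d18:-→d19:-→d20:-→d21:-→d22:-→d23:-→d24:-→d25:-→d26:-→d27:-→d28:-→d29:-→d30:-→d31:-→d32:H1  best=H1
  ? 139.5.63.120  path d0:-→d1:-→d2:-→d3:-→d4:-  best=no-route
  add 0.0.0.0/0 -> H5 at depth 0
  ? 56.245.3.77  path d0:H5→d1:H3→d2:-→d3:-→d4:-→d5:-→d6:-→d7:-→d8:-→d9:-→d10:-→d11:-→d12:-→d13:-→d14:-→d15:-→d16:-→d17:-→d18:-→d19:-→d20:-→d21:-→d22:-→d23:-→d24:-→d25:-→d26:-→d27:-→d28:-→d29:-→d30:-→d31:-→d32:H1  best=H1
  ? 60.245.3.77  path d0:H5→d1:H3→d2:-→d3:-→d4:-→d5:-  best=H3
  add 110.236.80.0/20 -> H2 at depth 20
  - 0.0.0.0/0 clear@0
  ? 45.109.112.0  path d0:-→d1:H3→d2:-→d3:-→d4:-→d5:-→d6:-→d7:-→d8:-→d9:-→d10:-→d11:-→d12:-→d13:-→d14:-→d15:-→d16:-→d17:-→d18:-→d19:-→d20:H2  best=H2
  ? 110.236.80.16  path d0:-→d1:H3→d2:-→d3:-→d4:-→d5:-→d6:-→d7:-→d8:-→d9:-→d10:-→d11:-→d12:-→d13:-→d14:-→d15:-→d16:-→d17:-→d18:-→d19:-→d20:H2  best=H2

== LOOKUPS ==
["H1","H1","no-route","H2","H2","H2","H3","H3","H2","H3","H1","H3","H3","H2","H2","H3","H1","no-route","H1","H3","H2","H2"]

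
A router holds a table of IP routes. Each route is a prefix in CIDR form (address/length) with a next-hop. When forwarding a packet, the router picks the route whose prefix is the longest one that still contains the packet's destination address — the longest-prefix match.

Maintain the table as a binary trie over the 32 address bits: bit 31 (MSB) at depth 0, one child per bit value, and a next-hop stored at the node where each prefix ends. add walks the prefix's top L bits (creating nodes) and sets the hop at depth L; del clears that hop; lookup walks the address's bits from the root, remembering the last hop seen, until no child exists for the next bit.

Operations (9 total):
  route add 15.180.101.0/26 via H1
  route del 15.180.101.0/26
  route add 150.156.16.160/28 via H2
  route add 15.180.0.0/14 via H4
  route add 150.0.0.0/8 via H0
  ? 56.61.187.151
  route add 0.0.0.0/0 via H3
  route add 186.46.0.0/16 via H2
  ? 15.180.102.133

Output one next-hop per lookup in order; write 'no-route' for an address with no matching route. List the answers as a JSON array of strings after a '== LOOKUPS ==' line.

Process each operation:
  + 15.180.101.0/26 (H1) depth=26
  - 15.180.101.0/26 clear@26
  + 150.156.16.160/28 (H2) depth=28
  + 15.180.0.0/14 (H4) depth=14
  + 150.0.0.0/8 (H0) depth=8
  ? 56.61.187.151  path d0:-→d1:-→d2:-  best=no-route
  + 0.0.0.0/0 (H3) depth=0
  + 186.46.0.0/16 (H2) depth=16
  ? 15.180.102.133  path d0:H3→d1:-→d2:-→d3:-→d4:-→d5:-→d6:-→d7:-→d8:-→d9:-→d10:-→d11:-→d12:-→d13:-→d14:H4→d15:-→d16:-→d17:-→d18:-→d19:-→d20:-→d21:-→d22:-  best=H4

== LOOKUPS ==
["no-route","H4"]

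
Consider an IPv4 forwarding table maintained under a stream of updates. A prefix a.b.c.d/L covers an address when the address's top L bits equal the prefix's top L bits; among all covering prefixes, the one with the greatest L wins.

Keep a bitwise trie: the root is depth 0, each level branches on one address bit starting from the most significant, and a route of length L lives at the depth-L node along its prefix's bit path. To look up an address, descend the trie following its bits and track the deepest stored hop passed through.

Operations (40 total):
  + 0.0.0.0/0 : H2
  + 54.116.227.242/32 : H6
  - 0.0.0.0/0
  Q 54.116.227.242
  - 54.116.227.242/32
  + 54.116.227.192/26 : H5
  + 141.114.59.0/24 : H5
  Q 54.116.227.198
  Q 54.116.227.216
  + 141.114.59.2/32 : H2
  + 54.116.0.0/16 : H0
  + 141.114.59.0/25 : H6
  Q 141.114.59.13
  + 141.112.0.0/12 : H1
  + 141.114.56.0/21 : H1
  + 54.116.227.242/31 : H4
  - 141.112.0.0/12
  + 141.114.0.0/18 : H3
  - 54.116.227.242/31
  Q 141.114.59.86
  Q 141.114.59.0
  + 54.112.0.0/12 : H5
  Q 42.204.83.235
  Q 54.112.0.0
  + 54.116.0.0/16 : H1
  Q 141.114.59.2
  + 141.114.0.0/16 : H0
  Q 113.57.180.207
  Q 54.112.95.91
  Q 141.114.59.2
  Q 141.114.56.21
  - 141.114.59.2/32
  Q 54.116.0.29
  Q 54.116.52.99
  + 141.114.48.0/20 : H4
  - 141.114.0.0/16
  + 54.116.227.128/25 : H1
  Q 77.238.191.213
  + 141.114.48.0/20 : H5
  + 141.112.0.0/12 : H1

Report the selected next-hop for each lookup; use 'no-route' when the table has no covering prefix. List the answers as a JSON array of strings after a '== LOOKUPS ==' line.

Apply in order:
  add 0.0.0.0/0 -> H2 at depth 0
  add 54.116.227.242/32 -> H6 at depth 32
  del 0.0.0.0/0 (clear depth 0)
  lookup 54.116.227.242: bits 00110110011101001110001111110010 walk d0:-→d1:-→d2:-→d3:-→d4:-→d5:-→d6:-→d7:-→d8:-→d9:-→d10:-→d11:-→d12:-→d13:-→d14:-→d15:-→d16:-→d17:-→d18:-→d19:-→d20:-→d21:-→d22:-→d23:-→d24:-→d25:-→d26:-→d27:-→d28:-→d29:-→d30:-→d31:-→d32:H6 -> H6
  del 54.116.227.242/32 (clear depth 32)
  add 54.116.227.192/26 -> H5 at depth 26
  add 141.114.59.0/24 -> H5 at depth 24
  lookup 54.116.227.198: bits 00110110011101001110001111 walk d0:-→d1:-→d2:-→d3:-→d4:-→d5:-→d6:-→d7:-→d8:-→d9:-→d10:-→d11:-→d12:-→d13:-→d14:-→d15:-→d16:-→d17:-→d18:-→d19:-→d20:-→d21:-→d22:-→d23:-→d24:-→d25:-→d26:H5 -> H5
  lookup 54.116.227.216: bits 00110110011101001110001111 walk d0:-→d1:-→d2:-→d3:-→d4:-→d5:-→d6:-→d7:-→d8:-→d9:-→d10:-→d11:-→d12:-→d13:-→d14:-→d15:-→d16:-→d17:-→d18:-→d19:-→d20:-→d21:-→d22:-→d23:-→d24:-→d25:-→d26:H5 -> H5
  add 141.114.59.2/32 -> H2 at depth 32
  add 54.116.0.0/16 -> H0 at depth 16
  add 141.114.59.0/25 -> H6 at depth 25
  lookup 141.114.59.13: bits 1000110101110010001110110000 walk d0:-→d1:-→d2:-→d3:-→d4:-→d5:-→d6:-→d7:-→d8:-→d9:-→d10:-→d11:-→d12:-→d13:-→d14:-→d15:-→d16:-→d17:-→d18:-→d19:-→d20:-→d21:-→d22:-→d23:-→d24:H5→d25:H6→d26:-→d27:-→d28:- -> H6
  add 141.112.0.0/12 -> H1 at depth 12
  add 141.114.56.0/21 -> H1 at depth 21
  add 54.116.227.242/31 -> H4 at depth 31
  del 141.112.0.0/12 (clear depth 12)
  add 141.114.0.0/18 -> H3 at depth 18
  del 54.116.227.242/31 (clear depth 31)
  lookup 141.114.59.86: bits 1000110101110010001110110 walk d0:-→d1:-→d2:-→d3:-→d4:-→d5:-→d6:-→d7:-→d8:-→d9:-→d10:-→d11:-→d12:-→d13:-→d14:-→d15:-→d16:-→d17:-→d18:H3→d19:-→d20:-→d21:H1→d22:-→d23:-→d24:H5→d25:H6 -> H6
  lookup 141.114.59.0: bits 100011010111001000111011000000 walk d0:-→d1:-→d2:-→d3:-→d4:-→d5:-→d6:-→d7:-→d8:-→d9:-→d10:-→d11:-→d12:-→d13:-→d14:-→d15:-→d16:-→d17:-→d18:H3→d19:-→d20:-→d21:H1→d22:-→d23:-→d24:H5→d25:H6→d26:-→d27:-→d28:-→d29:-→d30:- -> H6
  add 54.112.0.0/12 -> H5 at depth 12
  lookup 42.204.83.235: bits 001 walk d0:-→d1:-→d2:-→d3:- -> no-route
  lookup 54.112.0.0: bits 0011011001110 walk d0:-→d1:-→d2:-→d3:-→d4:-→d5:-→d6:-→d7:-→d8:-→d9:-→d10:-→d11:-→d12:H5→d13:- -> H5
  add 54.116.0.0/16 -> H1 at depth 16
  lookup 141.114.59.2: bits 10001101011100100011101100000010 walk d0:-→d1:-→d2:-→d3:-→d4:-→d5:-→d6:-→d7:-→d8:-→d9:-→d10:-→d11:-→d12:-→d13:-→d14:-→d15:-→d16:-→d17:-→d18:H3→d19:-→d20:-→d21:H1→d22:-→d23:-→d24:H5→d25:H6→d26:-→d27:-→d28:-→d29:-→d30:-→d31:-→d32:H2 -> H2
  add 141.114.0.0/16 -> H0 at depth 16
  lookup 113.57.180.207: bits 0 walk d0:-→d1:- -> no-route
  lookup 54.112.95.91: bits 0011011001110 walk d0:-→d1:-→d2:-→d3:-→d4:-→d5:-→d6:-→d7:-→d8:-→d9:-→d10:-→d11:-→d12:H5→d13:- -> H5
  lookup 141.114.59.2: bits 10001101011100100011101100000010 walk d0:-→d1:-→d2:-→d3:-→d4:-→d5:-→d6:-→d7:-→d8:-→d9:-→d10:-→d11:-→d12:-→d13:-→d14:-→d15:-→d16:H0→d17:-→d18:H3→d19:-→d20:-→d21:H1→d22:-→d23:-→d24:H5→d25:H6→d26:-→d27:-→d28:-→d29:-→d30:-→d31:-→d32:H2 -> H2
  lookup 141.114.56.21: bits 1000110101110010001110 walk d0:-→d1:-→d2:-→d3:-→d4:-→d5:-→d6:-→d7:-→d8:-→d9:-→d10:-→d11:-→d12:-→d13:-→d14:-→d15:-→d16:H0→d17:-→d18:H3→d19:-→d20:-→d21:H1→d22:- -> H1
  del 141.114.59.2/32 (clear depth 32)
  lookup 54.116.0.29: bits 0011011001110100 walk d0:-→d1:-→d2:-→d3:-→d4:-→d5:-→d6:-→d7:-→d8:-→d9:-→d10:-→d11:-→d12:H5→d13:-→d14:-→d15:-→d16:H1 -> H1
  lookup 54.116.52.99: bits 0011011001110100 walk d0:-→d1:-→d2:-→d3:-→d4:-→d5:-→d6:-→d7:-→d8:-→d9:-→d10:-→d11:-→d12:H5→d13:-→d14:-→d15:-→d16:H1 -> H1
  add 141.114.48.0/20 -> H4 at depth 20
  del 141.114.0.0/16 (clear depth 16)
  add 54.116.227.128/25 -> H1 at depth 25
  lookup 77.238.191.213: bits 0 walk d0:-→d1:- -> no-route
  add 141.114.48.0/20 -> H5 at depth 20
  add 141.112.0.0/12 -> H1 at depth 12

== LOOKUPS ==
["H6","H5","H5","H6","H6","H6","no-route","H5","H2","no-route","H5","H2","H1","H1","H1","no-route"]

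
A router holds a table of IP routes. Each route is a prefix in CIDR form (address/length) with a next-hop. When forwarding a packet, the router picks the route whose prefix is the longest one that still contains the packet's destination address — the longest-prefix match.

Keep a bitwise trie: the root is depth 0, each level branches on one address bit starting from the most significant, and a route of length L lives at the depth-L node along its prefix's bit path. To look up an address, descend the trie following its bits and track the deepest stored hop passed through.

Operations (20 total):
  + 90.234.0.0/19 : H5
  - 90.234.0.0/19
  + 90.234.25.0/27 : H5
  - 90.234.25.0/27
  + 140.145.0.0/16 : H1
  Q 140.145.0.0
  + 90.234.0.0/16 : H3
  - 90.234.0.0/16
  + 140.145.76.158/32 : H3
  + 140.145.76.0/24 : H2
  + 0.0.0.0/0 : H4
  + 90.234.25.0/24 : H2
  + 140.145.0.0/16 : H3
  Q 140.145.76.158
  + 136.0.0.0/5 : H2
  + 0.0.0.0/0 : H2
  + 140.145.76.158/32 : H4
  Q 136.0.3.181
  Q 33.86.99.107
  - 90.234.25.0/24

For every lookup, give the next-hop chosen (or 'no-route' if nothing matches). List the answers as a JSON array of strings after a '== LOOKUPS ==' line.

Trace:
  add 90.234.0.0/19 -> H5 at depth 19
  del 90.234.0.0/19 (clear depth 19)
  add 90.234.25.0/27 -> H5 at depth 27
  del 90.234.25.0/27 (clear depth 27)
  add 140.145.0.0/16 -> H1 at depth 16
  lookup 140.145.0.0: bits 1000110010010001 walk d0:-→d1:-→d2:-→d3:-→d4:-→d5:-→d6:-→d7:-→d8:-→d9:-→d10:-→d11:-→d12:-→d13:-→d14:-→d15:-→d16:H1 -> H1
  add 90.234.0.0/16 -> H3 at depth 16
  del 90.234.0.0/16 (clear depth 16)
  add 140.145.76.158/32 -> H3 at depth 32
  add 140.145.76.0/24 -> H2 at depth 24
  add 0.0.0.0/0 -> H4 at depth 0
  add 90.234.25.0/24 -> H2 at depth 24
  add 140.145.0.0/16 -> H3 at depth 16
  lookup 140.145.76.158: bits 10001100100100010100110010011110 walk d0:H4→d1:-→d2:-→d3:-→d4:-→d5:-→d6:-→d7:-→d8:-→d9:-→d10:-→d11:-→d12:-→d13:-→d14:-→d15:-→d16:H3→d17:-→d18:-→d19:-→d20:-→d21:-→d22:-→d23:-→d24:H2→d25:-→d26:-→d27:-→d28:-→d29:-→d30:-→d31:-→d32:H3 -> H3
  add 136.0.0.0/5 -> H2 at depth 5
  add 0.0.0.0/0 -> H2 at depth 0
  add 140.145.76.158/32 -> H4 at depth 32
  lookup 136.0.3.181: bits 10001 walk d0:H2→d1:-→d2:-→d3:-→d4:-→d5:H2 -> H2
  lookup 33.86.99.107: bits 0 walk d0:H2→d1:- -> H2
  del 90.234.25.0/24 (clear depth 24)

== LOOKUPS ==
["H1","H3","H2","H2"]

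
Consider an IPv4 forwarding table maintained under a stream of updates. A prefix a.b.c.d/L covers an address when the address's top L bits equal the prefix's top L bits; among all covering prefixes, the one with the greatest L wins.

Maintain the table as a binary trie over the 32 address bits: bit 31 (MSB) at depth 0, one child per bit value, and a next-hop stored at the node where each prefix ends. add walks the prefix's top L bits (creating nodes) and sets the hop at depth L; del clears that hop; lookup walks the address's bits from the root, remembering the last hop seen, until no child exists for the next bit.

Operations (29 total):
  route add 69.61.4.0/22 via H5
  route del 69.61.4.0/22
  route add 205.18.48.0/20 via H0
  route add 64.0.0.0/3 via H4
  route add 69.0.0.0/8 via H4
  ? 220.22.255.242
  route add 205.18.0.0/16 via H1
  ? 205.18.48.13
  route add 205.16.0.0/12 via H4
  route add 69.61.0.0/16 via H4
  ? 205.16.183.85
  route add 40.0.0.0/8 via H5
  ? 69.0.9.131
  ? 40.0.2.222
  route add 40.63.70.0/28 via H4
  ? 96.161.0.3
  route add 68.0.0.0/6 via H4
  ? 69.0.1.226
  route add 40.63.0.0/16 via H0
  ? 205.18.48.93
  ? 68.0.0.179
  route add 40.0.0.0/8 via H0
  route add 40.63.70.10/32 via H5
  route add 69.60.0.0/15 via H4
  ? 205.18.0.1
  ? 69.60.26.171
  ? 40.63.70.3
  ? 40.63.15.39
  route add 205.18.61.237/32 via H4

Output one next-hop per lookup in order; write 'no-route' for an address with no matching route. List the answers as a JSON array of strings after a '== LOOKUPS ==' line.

Apply in order:
  add 69.61.4.0/22 -> H5 at depth 22
  del 69.61.4.0/22 (clear depth 22)
  add 205.18.48.0/20 -> H0 at depth 20
  add 64.0.0.0/3 -> H4 at depth 3
  add 69.0.0.0/8 -> H4 at depth 8
  lookup 220.22.255.242: bits 110 walk d0:-→d1:-→d2:-→d3:- -> no-route
  add 205.18.0.0/16 -> H1 at depth 16
  lookup 205.18.48.13: bits 11001101000100100011 walk d0:-→d1:-→d2:-→d3:-→d4:-→d5:-→d6:-→d7:-→d8:-→d9:-→d10:-→d11:-→d12:-→d13:-→d14:-→d15:-→d16:H1→d17:-→d18:-→d19:-→d20:H0 -> H0
  add 205.16.0.0/12 -> H4 at depth 12
  add 69.61.0.0/16 -> H4 at depth 16
  lookup 205.16.183.85: bits 11001101000100 walk d0:-→d1:-→d2:-→d3:-→d4:-→d5:-→d6:-→d7:-→d8:-→d9:-→d10:-→d11:-→d12:H4→d13:-→d14:- -> H4
  add 40.0.0.0/8 -> H5 at depth 8
  lookup 69.0.9.131: bits 0100010100 walk d0:-→d1:-→d2:-→d3:H4→d4:-→d5:-→d6:-→d7:-→d8:H4→d9:-→d10:- -> H4
  lookup 40.0.2.222: bits 00101000 walk d0:-→d1:-→d2:-→d3:-→d4:-→d5:-→d6:-→d7:-→d8:H5 -> H5
  add 40.63.70.0/28 -> H4 at depth 28
  lookup 96.161.0.3: bits 01 walk d0:-→d1:-→d2:- -> no-route
  add 68.0.0.0/6 -> H4 at depth 6
  lookup 69.0.1.226: bits 0100010100 walk d0:-→d1:-→d2:-→d3:H4→d4:-→d5:-→d6:H4→d7:-→d8:H4→d9:-→d10:- -> H4
  add 40.63.0.0/16 -> H0 at depth 16
  lookup 205.18.48.93: bits 11001101000100100011 walk d0:-→d1:-→d2:-→d3:-→d4:-→d5:-→d6:-→d7:-→d8:-→d9:-→d10:-→d11:-→d12:H4→d13:-→d14:-→d15:-→d16:H1→d17:-→d18:-→d19:-→d20:H0 -> H0
  lookup 68.0.0.179: bits 0100010 walk d0:-→d1:-→d2:-→d3:H4→d4:-→d5:-→d6:H4→d7:- -> H4
  add 40.0.0.0/8 -> H0 at depth 8
  add 40.63.70.10/32 -> H5 at depth 32
  add 69.60.0.0/15 -> H4 at depth 15
  lookup 205.18.0.1: bits 110011010001001000 walk d0:-→d1:-→d2:-→d3:-→d4:-→d5:-→d6:-→d7:-→d8:-→d9:-→d10:-→d11:-→d12:H4→d13:-→d14:-→d15:-→d16:H1→d17:-→d18:- -> H1
  lookup 69.60.26.171: bits 010001010011110 walk d0:-→d1:-→d2:-→d3:H4→d4:-→d5:-→d6:H4→d7:-→d8:H4→d9:-→d10:-→d11:-→d12:-→d13:-→d14:-→d15:H4 -> H4
  lookup 40.63.70.3: bits 0010100000111111010001100000 walk d0:-→d1:-→d2:-→d3:-→d4:-→d5:-→d6:-→d7:-→d8:H0→d9:-→d10:-→d11:-→d12:-→d13:-→d14:-→d15:-→d16:H0→d17:-→d18:-→d19:-→d20:-→d21:-→d22:-→d23:-→d24:-→d25:-→d26:-→d27:-→d28:H4 -> H4
  lookup 40.63.15.39: bits 00101000001111110 walk d0:-→d1:-→d2:-→d3:-→d4:-→d5:-→d6:-→d7:-→d8:H0→d9:-→d10:-→d11:-→d12:-→d13:-→d14:-→d15:-→d16:H0→d17:- -> H0
  add 205.18.61.237/32 -> H4 at depth 32

== LOOKUPS ==
["no-route","H0","H4","H4","H5","no-route","H4","H0","H4","H1","H4","H4","H0"]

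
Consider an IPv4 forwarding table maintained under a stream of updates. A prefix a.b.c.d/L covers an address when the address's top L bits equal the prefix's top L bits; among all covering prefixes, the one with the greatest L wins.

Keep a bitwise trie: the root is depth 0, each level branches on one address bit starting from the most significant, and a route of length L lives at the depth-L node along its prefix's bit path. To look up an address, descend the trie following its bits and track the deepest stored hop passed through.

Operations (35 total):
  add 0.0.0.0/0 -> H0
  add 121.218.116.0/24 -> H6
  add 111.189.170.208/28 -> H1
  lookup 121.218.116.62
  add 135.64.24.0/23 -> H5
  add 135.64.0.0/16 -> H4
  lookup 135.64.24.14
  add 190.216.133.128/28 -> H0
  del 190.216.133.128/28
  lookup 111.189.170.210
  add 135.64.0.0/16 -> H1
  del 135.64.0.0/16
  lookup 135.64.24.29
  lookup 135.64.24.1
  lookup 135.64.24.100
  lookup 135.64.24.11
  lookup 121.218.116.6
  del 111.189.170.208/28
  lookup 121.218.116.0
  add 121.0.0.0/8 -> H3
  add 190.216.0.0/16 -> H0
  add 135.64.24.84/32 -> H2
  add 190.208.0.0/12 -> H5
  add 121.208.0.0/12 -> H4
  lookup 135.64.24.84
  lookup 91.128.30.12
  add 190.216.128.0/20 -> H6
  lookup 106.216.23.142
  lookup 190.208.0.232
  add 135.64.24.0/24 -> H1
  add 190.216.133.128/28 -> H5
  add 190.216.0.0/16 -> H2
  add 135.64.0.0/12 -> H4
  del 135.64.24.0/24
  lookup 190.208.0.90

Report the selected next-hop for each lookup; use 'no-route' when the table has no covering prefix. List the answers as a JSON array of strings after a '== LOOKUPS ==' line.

Trace:
  add 0.0.0.0/0 -> H0 at depth 0
  add 121.218.116.0/24 -> H6 at depth 24
  add 111.189.170.208/28 -> H1 at depth 28
  Q 121.218.116.62: descend 011110011101101001110100 ; hops seen [H0,H6] ; pick H6
  add 135.64.24.0/23 -> H5 at depth 23
  add 135.64.0.0/16 -> H4 at depth 16
  Q 135.64.24.14: descend 10000111010000000001100 ; hops seen [H0,H4,H5] ; pick H5
  add 190.216.133.128/28 -> H0 at depth 28
  - 190.216.133.128/28 clear@28
  Q 111.189.170.210: descend 0110111110111101101010101101 ; hops seen [H0,H1] ; pick H1
  add 135.64.0.0/16 -> H1 at depth 16
  - 135.64.0.0/16 clear@16
  Q 135.64.24.29: descend 10000111010000000001100 ; hops seen [H0,H5] ; pick H5
  Q 135.64.24.1: descend 10000111010000000001100 ; hops seen [H0,H5] ; pick H5
  Q 135.64.24.100: descend 10000111010000000001100 ; hops seen [H0,H5] ; pick H5
  Q 135.64.24.11: descend 10000111010000000001100 ; hops seen [H0,H5] ; pick H5
  Q 121.218.116.6: descend 011110011101101001110100 ; hops seen [H0,H6] ; pick H6
  - 111.189.170.208/28 clear@28
  Q 121.218.116.0: descend 011110011101101001110100 ; hops seen [H0,H6] ; pick H6
  add 121.0.0.0/8 -> H3 at depth 8
  add 190.216.0.0/16 -> H0 at depth 16
  add 135.64.24.84/32 -> H2 at depth 32
  add 190.208.0.0/12 -> H5 at depth 12
  add 121.208.0.0/12 -> H4 at depth 12
  Q 135.64.24.84: descend 10000111010000000001100001010100 ; hops seen [H0,H5,H2] ; pick H2
  Q 91.128.30.12: descend 01 ; hops seen [H0] ; pick H0
  add 190.216.128.0/20 -> H6 at depth 20
  Q 106.216.23.142: descend 01101 ; hops seen [H0] ; pick H0
  Q 190.208.0.232: descend 101111101101 ; hops seen [H0,H5] ; pick H5
  add 135.64.24.0/24 -> H1 at depth 24
  add 190.216.133.128/28 -> H5 at depth 28
  add 190.216.0.0/16 -> H2 at depth 16
  add 135.64.0.0/12 -> H4 at depth 12
  - 135.64.24.0/24 clear@24
  Q 190.208.0.90: descend 101111101101 ; hops seen [H0,H5] ; pick H5

== LOOKUPS ==
["H6","H5","H1","H5","H5","H5","H5","H6","H6","H2","H0","H0","H5","H5"]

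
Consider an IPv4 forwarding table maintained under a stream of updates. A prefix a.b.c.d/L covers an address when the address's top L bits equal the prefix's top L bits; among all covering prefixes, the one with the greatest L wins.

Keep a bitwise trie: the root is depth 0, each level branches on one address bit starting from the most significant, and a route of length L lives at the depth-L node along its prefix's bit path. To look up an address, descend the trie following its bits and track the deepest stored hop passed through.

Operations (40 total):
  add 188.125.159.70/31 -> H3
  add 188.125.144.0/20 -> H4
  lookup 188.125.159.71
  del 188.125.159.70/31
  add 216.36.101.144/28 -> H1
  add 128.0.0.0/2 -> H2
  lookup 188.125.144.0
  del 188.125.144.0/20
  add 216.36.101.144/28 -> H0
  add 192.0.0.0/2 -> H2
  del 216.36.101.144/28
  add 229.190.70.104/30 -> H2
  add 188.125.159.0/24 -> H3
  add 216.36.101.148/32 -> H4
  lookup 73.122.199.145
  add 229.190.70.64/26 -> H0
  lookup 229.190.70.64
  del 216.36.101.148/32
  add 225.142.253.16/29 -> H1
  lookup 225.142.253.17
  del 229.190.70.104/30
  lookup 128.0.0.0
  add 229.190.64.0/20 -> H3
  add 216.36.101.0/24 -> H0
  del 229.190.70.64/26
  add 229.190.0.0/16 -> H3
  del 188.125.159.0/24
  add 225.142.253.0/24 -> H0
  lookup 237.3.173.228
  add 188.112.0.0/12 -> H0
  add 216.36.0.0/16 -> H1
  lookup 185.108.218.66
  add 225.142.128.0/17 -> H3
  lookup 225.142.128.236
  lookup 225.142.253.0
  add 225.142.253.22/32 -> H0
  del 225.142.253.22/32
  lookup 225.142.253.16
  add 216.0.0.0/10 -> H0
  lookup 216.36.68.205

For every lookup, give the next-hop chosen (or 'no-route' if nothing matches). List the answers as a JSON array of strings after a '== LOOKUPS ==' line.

Process each operation:
  add 188.125.159.70/31 -> H3 at depth 31
  add 188.125.144.0/20 -> H4 at depth 20
  Q 188.125.159.71: descend 1011110001111101100111110100011 ; hops seen [H4,H3] ; pick H3
  - 188.125.159.70/31 clear@31
  add 216.36.101.144/28 -> H1 at depth 28
  add 128.0.0.0/2 -> H2 at depth 2
  Q 188.125.144.0: descend 10111100011111011001 ; hops seen [H2,H4] ; pick H4
  - 188.125.144.0/20 clear@20
  add 216.36.101.144/28 -> H0 at depth 28
  add 192.0.0.0/2 -> H2 at depth 2
  - 216.36.101.144/28 clear@28
  add 229.190.70.104/30 -> H2 at depth 30
  add 188.125.159.0/24 -> H3 at depth 24
  add 216.36.101.148/32 -> H4 at depth 32
  Q 73.122.199.145: descend ε ; hops seen [∅] ; pick no-route
  add 229.190.70.64/26 -> H0 at depth 26
  Q 229.190.70.64: descend 11100101101111100100011001 ; hops seen [H2,H0] ; pick H0
  - 216.36.101.148/32 clear@32
  add 225.142.253.16/29 -> H1 at depth 29
  Q 225.142.253.17: descend 11100001100011101111110100010 ; hops seen [H2,H1] ; pick H1
  - 229.190.70.104/30 clear@30
  Q 128.0.0.0: descend 10 ; hops seen [H2] ; pick H2
  add 229.190.64.0/20 -> H3 at depth 20
  add 216.36.101.0/24 -> H0 at depth 24
  - 229.190.70.64/26 clear@26
  add 229.190.0.0/16 -> H3 at depth 16
  - 188.125.159.0/24 clear@24
  add 225.142.253.0/24 -> H0 at depth 24
  Q 237.3.173.228: descend 1110 ; hops seen [H2] ; pick H2
  add 188.112.0.0/12 -> H0 at depth 12
  add 216.36.0.0/16 -> H1 at depth 16
  Q 185.108.218.66: descend 10111 ; hops seen [H2] ; pick H2
  add 225.142.128.0/17 -> H3 at depth 17
  Q 225.142.128.236: descend 11100001100011101 ; hops seen [H2,H3] ; pick H3
  Q 225.142.253.0: descend 111000011000111011111101000 ; hops seen [H2,H3,H0] ; pick H0
  add 225.142.253.22/32 -> H0 at depth 32
  - 225.142.253.22/32 clear@32
  Q 225.142.253.16: descend 11100001100011101111110100010 ; hops seen [H2,H3,H0,H1] ; pick H1
  add 216.0.0.0/10 -> H0 at depth 10
  Q 216.36.68.205: descend 110110000010010001 ; hops seen [H2,H0,H1] ; pick H1

== LOOKUPS ==
["H3","H4","no-route","H0","H1","H2","H2","H2","H3","H0","H1","H1"]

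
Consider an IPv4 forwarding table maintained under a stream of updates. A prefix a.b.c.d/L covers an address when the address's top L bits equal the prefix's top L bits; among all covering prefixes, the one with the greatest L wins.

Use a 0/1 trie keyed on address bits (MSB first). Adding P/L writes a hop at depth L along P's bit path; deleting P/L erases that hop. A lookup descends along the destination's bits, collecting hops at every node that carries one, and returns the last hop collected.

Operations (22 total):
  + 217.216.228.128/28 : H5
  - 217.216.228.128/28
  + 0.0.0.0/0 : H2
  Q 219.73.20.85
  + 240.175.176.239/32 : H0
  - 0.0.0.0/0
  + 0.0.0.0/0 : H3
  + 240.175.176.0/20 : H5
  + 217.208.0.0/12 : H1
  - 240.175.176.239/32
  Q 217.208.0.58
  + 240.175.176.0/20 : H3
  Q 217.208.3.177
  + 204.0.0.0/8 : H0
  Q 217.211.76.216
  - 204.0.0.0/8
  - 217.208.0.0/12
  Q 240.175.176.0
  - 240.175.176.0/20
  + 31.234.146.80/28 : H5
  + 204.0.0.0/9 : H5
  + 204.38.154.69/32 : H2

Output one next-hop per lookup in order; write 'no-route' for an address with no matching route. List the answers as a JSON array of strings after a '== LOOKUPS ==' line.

Trace:
  add 217.216.228.128/28 -> H5 at depth 28
  del 217.216.228.128/28 (clear depth 28)
  add 0.0.0.0/0 -> H2 at depth 0
  lookup 219.73.20.85: bits 110110 walk d0:H2→d1:-→d2:-→d3:-→d4:-→d5:-→d6:- -> H2
  add 240.175.176.239/32 -> H0 at depth 32
  del 0.0.0.0/0 (clear depth 0)
  add 0.0.0.0/0 -> H3 at depth 0
  add 240.175.176.0/20 -> H5 at depth 20
  add 217.208.0.0/12 -> H1 at depth 12
  del 240.175.176.239/32 (clear depth 32)
  lookup 217.208.0.58: bits 110110011101 walk d0:H3→d1:-→d2:-→d3:-→d4:-→d5:-→d6:-→d7:-→d8:-→d9:-→d10:-→d11:-→d12:H1 -> H1
  add 240.175.176.0/20 -> H3 at depth 20
  lookup 217.208.3.177: bits 110110011101 walk d0:H3→d1:-→d2:-→d3:-→d4:-→d5:-→d6:-→d7:-→d8:-→d9:-→d10:-→d11:-→d12:H1 -> H1
  add 204.0.0.0/8 -> H0 at depth 8
  lookup 217.211.76.216: bits 110110011101 walk d0:H3→d1:-→d2:-→d3:-→d4:-→d5:-→d6:-→d7:-→d8:-→d9:-→d10:-→d11:-→d12:H1 -> H1
  del 204.0.0.0/8 (clear depth 8)
  del 217.208.0.0/12 (clear depth 12)
  lookup 240.175.176.0: bits 111100001010111110110000 walk d0:H3→d1:-→d2:-→d3:-→d4:-→d5:-→d6:-→d7:-→d8:-→d9:-→d10:-→d11:-→d12:-→d13:-→d14:-→d15:-→d16:-→d17:-→d18:-→d19:-→d20:H3→d21:-→d22:-→d23:-→d24:- -> H3
  del 240.175.176.0/20 (clear depth 20)
  add 31.234.146.80/28 -> H5 at depth 28
  add 204.0.0.0/9 -> H5 at depth 9
  add 204.38.154.69/32 -> H2 at depth 32

== LOOKUPS ==
["H2","H1","H1","H1","H3"]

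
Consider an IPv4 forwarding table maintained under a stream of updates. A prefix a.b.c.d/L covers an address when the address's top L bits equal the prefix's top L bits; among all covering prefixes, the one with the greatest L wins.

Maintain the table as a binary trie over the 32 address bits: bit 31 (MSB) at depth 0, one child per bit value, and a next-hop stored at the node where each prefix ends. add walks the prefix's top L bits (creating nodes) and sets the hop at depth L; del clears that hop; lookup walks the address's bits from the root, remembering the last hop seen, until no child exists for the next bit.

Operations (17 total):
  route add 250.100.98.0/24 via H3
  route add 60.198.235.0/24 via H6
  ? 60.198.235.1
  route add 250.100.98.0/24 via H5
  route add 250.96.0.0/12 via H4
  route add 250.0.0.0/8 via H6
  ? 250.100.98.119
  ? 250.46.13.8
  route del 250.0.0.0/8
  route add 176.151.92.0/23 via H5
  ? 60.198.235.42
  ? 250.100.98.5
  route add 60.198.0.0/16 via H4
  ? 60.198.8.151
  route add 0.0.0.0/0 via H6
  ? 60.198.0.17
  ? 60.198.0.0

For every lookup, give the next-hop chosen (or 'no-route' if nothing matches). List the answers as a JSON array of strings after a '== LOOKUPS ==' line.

Apply in order:
  + 250.100.98.0/24 (H3) depth=24
  + 60.198.235.0/24 (H6) depth=24
  ? 60.198.235.1  path d0:-→d1:-→d2:-→d3:-→d4:-→d5:-→d6:-→d7:-→d8:-→d9:-→d10:-→d11:-→d12:-→d13:-→d14:-→d15:-→d16:-→d17:-→d18:-→d19:-→d20:-→d21:-→d22:-→d23:-→d24:H6  best=H6
  + 250.100.98.0/24 (H5) depth=24
  + 250.96.0.0/12 (H4) depth=12
  + 250.0.0.0/8 (H6) depth=8
  ? 250.100.98.119  path d0:-→d1:-→d2:-→d3:-→d4:-→d5:-→d6:-→d7:-→d8:H6→d9:-→d10:-→d11:-→d12:H4→d13:-→d14:-→d15:-→d16:-→d17:-→d18:-→d19:-→d20:-→d21:-→d22:-→d23:-→d24:H5  best=H5
  ? 250.46.13.8  path d0:-→d1:-→d2:-→d3:-→d4:-→d5:-→d6:-→d7:-→d8:H6→d9:-  best=H6
  - 250.0.0.0/8 clear@8
  + 176.151.92.0/23 (H5) depth=23
  ? 60.198.235.42  path d0:-→d1:-→d2:-→d3:-→d4:-→d5:-→d6:-→d7:-→d8:-→d9:-→d10:-→d11:-→d12:-→d13:-→d14:-→d15:-→d16:-→d17:-→d18:-→d19:-→d20:-→d21:-→d22:-→d23:-→d24:H6  best=H6
  ? 250.100.98.5  path d0:-→d1:-→d2:-→d3:-→d4:-→d5:-→d6:-→d7:-→d8:-→d9:-→d10:-→d11:-→d12:H4→d13:-→d14:-→d15:-→d16:-→d17:-→d18:-→d19:-→d20:-→d21:-→d22:-→d23:-→d24:H5  best=H5
  + 60.198.0.0/16 (H4) depth=16
  ? 60.198.8.151  path d0:-→d1:-→d2:-→d3:-→d4:-→d5:-→d6:-→d7:-→d8:-→d9:-→d10:-→d11:-→d12:-→d13:-→d14:-→d15:-→d16:H4  best=H4
  + 0.0.0.0/0 (H6) depth=0
  ? 60.198.0.17  path d0:H6→d1:-→d2:-→d3:-→d4:-→d5:-→d6:-→d7:-→d8:-→d9:-→d10:-→d11:-→d12:-→d13:-→d14:-→d15:-→d16:H4  best=H4
  ? 60.198.0.0  path d0:H6→d1:-→d2:-→d3:-→d4:-→d5:-→d6:-→d7:-→d8:-→d9:-→d10:-→d11:-→d12:-→d13:-→d14:-→d15:-→d16:H4  best=H4

== LOOKUPS ==
["H6","H5","H6","H6","H5","H4","H4","H4"]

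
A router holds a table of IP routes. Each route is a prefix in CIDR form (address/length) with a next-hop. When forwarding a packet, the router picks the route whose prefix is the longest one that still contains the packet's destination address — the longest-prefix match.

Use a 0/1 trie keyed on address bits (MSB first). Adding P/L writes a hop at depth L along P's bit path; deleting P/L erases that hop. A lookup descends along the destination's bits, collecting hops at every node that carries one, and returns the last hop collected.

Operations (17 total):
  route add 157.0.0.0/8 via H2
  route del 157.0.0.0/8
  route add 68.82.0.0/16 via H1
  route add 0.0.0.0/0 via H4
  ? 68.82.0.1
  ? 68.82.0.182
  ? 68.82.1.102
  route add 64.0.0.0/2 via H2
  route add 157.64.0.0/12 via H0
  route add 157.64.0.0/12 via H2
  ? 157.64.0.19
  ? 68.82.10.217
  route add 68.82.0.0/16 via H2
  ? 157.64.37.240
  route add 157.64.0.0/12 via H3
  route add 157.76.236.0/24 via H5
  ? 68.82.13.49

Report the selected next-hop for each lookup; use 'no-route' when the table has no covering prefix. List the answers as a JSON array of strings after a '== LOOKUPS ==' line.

Apply in order:
  + 157.0.0.0/8 (H2) depth=8
  del 157.0.0.0/8 (clear depth 8)
  + 68.82.0.0/16 (H1) depth=16
  + 0.0.0.0/0 (H4) depth=0
  ? 68.82.0.1  path d0:H4→d1:-→d2:-→d3:-→d4:-→d5:-→d6:-→d7:-→d8:-→d9:-→d10:-→d11:-→d12:-→d13:-→d14:-→d15:-→d16:H1  best=H1
  ? 68.82.0.182  path d0:H4→d1:-→d2:-→d3:-→d4:-→d5:-→d6:-→d7:-→d8:-→d9:-→d10:-→d11:-→d12:-→d13:-→d14:-→d15:-→d16:H1  best=H1
  ? 68.82.1.102  path d0:H4→d1:-→d2:-→d3:-→d4:-→d5:-→d6:-→d7:-→d8:-→d9:-→d10:-→d11:-→d12:-→d13:-→d14:-→d15:-→d16:H1  best=H1
  + 64.0.0.0/2 (H2) depth=2
  + 157.64.0.0/12 (H0) depth=12
  + 157.64.0.0/12 (H2) depth=12
  ? 157.64.0.19  path d0:H4→d1:-→d2:-→d3:-→d4:-→d5:-→d6:-→d7:-→d8:-→d9:-→d10:-→d11:-→d12:H2  best=H2
  ? 68.82.10.217  path d0:H4→d1:-→d2:H2→d3:-→d4:-→d5:-→d6:-→d7:-→d8:-→d9:-→d10:-→d11:-→d12:-→d13:-→d14:-→d15:-→d16:H1  best=H1
  + 68.82.0.0/16 (H2) depth=16
  ? 157.64.37.240  path d0:H4→d1:-→d2:-→d3:-→d4:-→d5:-→d6:-→d7:-→d8:-→d9:-→d10:-→d11:-→d12:H2  best=H2
  + 157.64.0.0/12 (H3) depth=12
  + 157.76.236.0/24 (H5) depth=24
  ? 68.82.13.49  path d0:H4→d1:-→d2:H2→d3:-→d4:-→d5:-→d6:-→d7:-→d8:-→d9:-→d10:-→d11:-→d12:-→d13:-→d14:-→d15:-→d16:H2  best=H2

== LOOKUPS ==
["H1","H1","H1","H2","H1","H2","H2"]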